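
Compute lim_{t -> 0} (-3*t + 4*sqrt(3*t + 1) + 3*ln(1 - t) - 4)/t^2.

-6

Substitution gives 0/0 (the numerator vanishes to order 2).
Expand each term to order t^2: the coefficient of t^2 in 4·√(1 + 3t) is -9/2 and in 3·ln(1 - t) is -3/2.
Lower-order terms cancel with the polynomial part, so the numerator is (-6)·t^2 + o(t^2), and the limit is (-6)/(1) = -6.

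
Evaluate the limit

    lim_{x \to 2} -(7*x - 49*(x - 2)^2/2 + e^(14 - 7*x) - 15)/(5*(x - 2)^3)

343/30

Direct substitution gives 0/0.
Apply L'Hôpital: lim (-49*x - 7*e^(14 - 7*x) + 105)/(-15*(x - 2)^2), still 0/0.
Apply L'Hôpital: lim (49*e^(14 - 7*x) - 49)/(60 - 30*x), still 0/0.
After 3 applications of L'Hôpital's rule the quotient is (-343*e^(14 - 7*x))/(-30); substituting x = 2 gives 343/30.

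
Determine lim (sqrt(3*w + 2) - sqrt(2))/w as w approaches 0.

3*√(2)/4

Substitution gives 0/0. Multiply numerator and denominator by the conjugate √(2 + 3w) + √2.
The numerator becomes (2 + 3w) − 2 = 3w, so the expression simplifies to 3/(√(2 + 3w) + √2).
Letting w → 0 gives 3/(2√2) = 3*√(2)/4.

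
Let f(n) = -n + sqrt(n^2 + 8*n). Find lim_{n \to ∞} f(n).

4

This has the form ∞ − ∞. Multiply and divide by the conjugate √(n^2 + 8*n) + n.
That gives (8n) / (√(n^2 + 8*n) + n).
Divide numerator and denominator by n: the limit is 8/(2·1) = 4.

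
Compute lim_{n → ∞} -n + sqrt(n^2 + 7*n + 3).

7/2

An ∞ − ∞ form. Rationalising with the conjugate, the difference becomes (7n + 3) / (√(n^2 + 7*n + 3) + n).
For large n the denominator behaves like 2·n, so the quotient tends to 7/2 = 7/2.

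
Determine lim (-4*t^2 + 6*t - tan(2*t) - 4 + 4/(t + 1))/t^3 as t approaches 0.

Substitution gives 0/0 (the numerator vanishes to order 3).
Expand each term to order t^3: the coefficient of t^3 in 4·1/(1 + t) is -4 and in −tan(2t) is -8/3.
Lower-order terms cancel with the polynomial part, so the numerator is (-20/3)·t^3 + o(t^3), and the limit is (-20/3)/(1) = -20/3.

-20/3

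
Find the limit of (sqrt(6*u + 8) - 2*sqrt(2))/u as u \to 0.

3*√(2)/4

Substitution gives 0/0. Multiply numerator and denominator by the conjugate √(8 + 6u) + √8.
The numerator becomes (8 + 6u) − 8 = 6u, so the expression simplifies to 6/(√(8 + 6u) + √8).
Letting u → 0 gives 6/(2√8) = 3*√(2)/4.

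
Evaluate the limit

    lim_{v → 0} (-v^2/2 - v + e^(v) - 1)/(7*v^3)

Direct substitution gives 0/0.
Apply L'Hôpital: lim (-v + e^(v) - 1)/(21*v^2), still 0/0.
Apply L'Hôpital: lim (e^(v) - 1)/(42*v), still 0/0.
After 3 applications of L'Hôpital's rule the quotient is (e^(v))/(42); substituting v = 0 gives 1/42.

1/42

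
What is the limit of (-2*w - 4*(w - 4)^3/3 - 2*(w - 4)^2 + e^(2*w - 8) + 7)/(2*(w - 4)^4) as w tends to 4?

1/3

Direct substitution gives 0/0.
Apply L'Hôpital: lim (-4*w - 4*(w - 4)^2 + 2*e^(2*w - 8) + 14)/(8*(w - 4)^3), still 0/0.
Apply L'Hôpital: lim (-8*w + 4*e^(2*w - 8) + 28)/(24*(w - 4)^2), still 0/0.
Apply L'Hôpital: lim (8*e^(2*w - 8) - 8)/(48*w - 192), still 0/0.
After 4 applications of L'Hôpital's rule the quotient is (16*e^(2*w - 8))/(48); substituting w = 4 gives 1/3.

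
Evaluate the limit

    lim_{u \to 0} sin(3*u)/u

Substitution gives 0/0.
Write it as (3)·sin(3u)/(3u); since sin(θ)/θ → 1, the limit is 3.

3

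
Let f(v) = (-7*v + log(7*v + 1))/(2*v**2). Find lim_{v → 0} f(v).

-49/4

Direct substitution gives 0/0.
Apply L'Hôpital: lim (-7 + 7/(7*v + 1))/(4*v), still 0/0.
After 2 applications of L'Hôpital's rule the quotient is (-49/(7*v + 1)^2)/(4); substituting v = 0 gives -49/4.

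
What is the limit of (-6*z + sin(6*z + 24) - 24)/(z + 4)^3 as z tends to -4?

Direct substitution gives 0/0.
Apply L'Hôpital: lim (6*cos(6*z + 24) - 6)/(3*(z + 4)^2), still 0/0.
Apply L'Hôpital: lim (-36*sin(6*z + 24))/(6*z + 24), still 0/0.
After 3 applications of L'Hôpital's rule the quotient is (-216*cos(6*z + 24))/(6); substituting z = -4 gives -36.

-36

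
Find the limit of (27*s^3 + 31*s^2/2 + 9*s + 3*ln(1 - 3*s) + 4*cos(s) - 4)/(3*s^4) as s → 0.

Substitution gives 0/0 (the numerator vanishes to order 4).
Expand each term to order s^4: the coefficient of s^4 in 3·ln(1 - 3s) is -243/4 and in 4·cos(s) is 1/6.
Lower-order terms cancel with the polynomial part, so the numerator is (-727/12)·s^4 + o(s^4), and the limit is (-727/12)/(3) = -727/36.

-727/36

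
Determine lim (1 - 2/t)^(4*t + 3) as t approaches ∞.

Let L be the limit and take ln: ln L = lim (4t + 3)·ln(1 - 2/t) = lim (4t + 3)·(-2/t + O(1/t²)) = -8.
Hence L = e^(-8).

e^(-8)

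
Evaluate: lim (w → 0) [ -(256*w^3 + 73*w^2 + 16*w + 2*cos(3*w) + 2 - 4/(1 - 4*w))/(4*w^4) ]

4069/16

Substitution gives 0/0; apply L'Hôpital's rule 4 times.
After differentiating numerator and denominator 4 times the quotient is (162*cos(3*w) + 24576/(4*w - 1)^5)/(-96); at w = 0 this is 4069/16.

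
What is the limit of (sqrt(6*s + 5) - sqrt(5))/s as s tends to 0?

A 0/0 form; rationalise with √(5 + 6s) + √5. This collapses the numerator to 6s, leaving 6/(√(5 + 6s) + √5) → 6/(2√5) = 3*√(5)/5.

3*√(5)/5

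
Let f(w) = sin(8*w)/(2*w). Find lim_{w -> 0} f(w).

4

Substitution gives 0/0.
Write it as (8/2)·sin(8w)/(8w); since sin(u)/u → 1, the limit is 4.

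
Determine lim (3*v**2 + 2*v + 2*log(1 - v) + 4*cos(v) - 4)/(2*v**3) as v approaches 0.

-1/3

Substitution gives 0/0 (the numerator vanishes to order 3).
Expand each term to order v^3: the coefficient of v^3 in 2·ln(1 - v) is -2/3 and in 4·cos(v) is 0.
Lower-order terms cancel with the polynomial part, so the numerator is (-2/3)·v^3 + o(v^3), and the limit is (-2/3)/(2) = -1/3.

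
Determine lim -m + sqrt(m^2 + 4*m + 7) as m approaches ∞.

An ∞ − ∞ form. Rationalising with the conjugate, the difference becomes (4m + 7) / (√(m^2 + 4*m + 7) + m).
For large m the denominator behaves like 2·m, so the quotient tends to 4/2 = 2.

2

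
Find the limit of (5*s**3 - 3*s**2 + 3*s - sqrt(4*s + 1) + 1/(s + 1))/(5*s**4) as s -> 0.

Substitution gives 0/0; apply L'Hôpital's rule 4 times.
After differentiating numerator and denominator 4 times the quotient is (240/(4*s + 1)^(7/2) + 24/(s + 1)^5)/(120); at s = 0 this is 11/5.

11/5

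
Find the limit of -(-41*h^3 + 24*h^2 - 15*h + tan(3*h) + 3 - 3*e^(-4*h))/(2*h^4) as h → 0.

16

Substitution gives 0/0; apply L'Hôpital's rule 4 times.
After differentiating numerator and denominator 4 times the quotient is (24*(27*(3*tan(3*h)^2 + 2)*e^(4*h)*tan(3*h)/cos(3*h)^2 - 32)*e^(-4*h))/(-48); at h = 0 this is 16.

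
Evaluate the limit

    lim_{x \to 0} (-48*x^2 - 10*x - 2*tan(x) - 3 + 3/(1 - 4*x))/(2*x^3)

287/3

Substitution gives 0/0; apply L'Hôpital's rule 3 times.
After differentiating numerator and denominator 3 times the quotient is (8/cos(x)^2 - 12/cos(x)^4 + 1152/(4*x - 1)^4)/(12); at x = 0 this is 287/3.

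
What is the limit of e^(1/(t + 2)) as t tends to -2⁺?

∞

As t → -2⁺, 1/(t + 2) → +∞, so e^(1/(t + 2)) → ∞.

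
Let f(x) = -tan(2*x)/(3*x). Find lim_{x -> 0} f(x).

-2/3

Substitution gives 0/0.
Since tan(u)/u → 1 as u → 0, tan(2x)/(2x) → 1 and the limit is 2/(-3) = -2/3.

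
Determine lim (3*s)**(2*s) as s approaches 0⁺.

Base → 0⁺ and exponent → 0⁺: a 0^0 form.
Take logs: 2s·ln(3s). This is 0·(−∞); rewriting as ln(3s)/(1/(2s)) and applying L'Hôpital gives 0.
Hence the limit is e^0 = 1.

1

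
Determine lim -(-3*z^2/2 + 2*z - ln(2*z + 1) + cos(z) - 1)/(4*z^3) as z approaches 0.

Substitution gives 0/0; apply L'Hôpital's rule 3 times.
After differentiating numerator and denominator 3 times the quotient is (sin(z) - 16/(2*z + 1)^3)/(-24); at z = 0 this is 2/3.

2/3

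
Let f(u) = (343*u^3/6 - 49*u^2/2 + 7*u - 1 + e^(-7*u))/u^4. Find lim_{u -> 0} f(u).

2401/24

Direct substitution gives 0/0.
Apply L'Hôpital: lim (343*u^2/2 - 49*u + 7 - 7*e^(-7*u))/(4*u^3), still 0/0.
Apply L'Hôpital: lim (343*u - 49 + 49*e^(-7*u))/(12*u^2), still 0/0.
Apply L'Hôpital: lim (343 - 343*e^(-7*u))/(24*u), still 0/0.
After 4 applications of L'Hôpital's rule the quotient is (2401*e^(-7*u))/(24); substituting u = 0 gives 2401/24.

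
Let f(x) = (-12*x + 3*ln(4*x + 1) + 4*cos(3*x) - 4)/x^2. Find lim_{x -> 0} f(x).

Substitution gives 0/0; apply L'Hôpital's rule 2 times.
After differentiating numerator and denominator 2 times the quotient is (-36*cos(3*x) - 48/(4*x + 1)^2)/(2); at x = 0 this is -42.

-42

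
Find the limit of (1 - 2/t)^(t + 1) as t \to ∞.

The base → 1 and the exponent → ∞: a 1^∞ form.
Take logarithms: (t + 1)·ln(1 - 2/t). Since ln(1+u) ~ u for small u, this behaves like (t)·(-2/t) → -2.
So the limit is e^(-2).

e^(-2)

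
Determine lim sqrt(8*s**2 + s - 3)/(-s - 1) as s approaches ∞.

-2*√(2)

For large |s|, √(8*s^2 + s - 3) ≈ √8·|s| and the denominator ≈ -s.
Since s → +∞, |s| = s, giving √8/(-1) = -2*√(2).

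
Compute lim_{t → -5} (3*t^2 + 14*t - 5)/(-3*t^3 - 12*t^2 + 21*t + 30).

4/21

At t = -5 both the top and bottom vanish — a removable singularity. Factoring out (t + 5) from each leaves (3*t - 1)/(-3*t^2 + 3*t + 6), which at t = -5 equals 4/21.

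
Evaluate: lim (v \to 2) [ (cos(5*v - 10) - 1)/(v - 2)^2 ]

Direct substitution gives 0/0.
Apply L'Hôpital: lim (-5*sin(5*v - 10))/(2*v - 4), still 0/0.
After 2 applications of L'Hôpital's rule the quotient is (-25*cos(5*v - 10))/(2); substituting v = 2 gives -25/2.

-25/2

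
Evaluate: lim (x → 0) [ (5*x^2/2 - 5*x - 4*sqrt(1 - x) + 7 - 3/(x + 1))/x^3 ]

13/4

Substitution gives 0/0 (the numerator vanishes to order 3).
Expand each term to order x^3: the coefficient of x^3 in -3·1/(1 + x) is 3 and in -4·√(1 - x) is 1/4.
Lower-order terms cancel with the polynomial part, so the numerator is (13/4)·x^3 + o(x^3), and the limit is (13/4)/(1) = 13/4.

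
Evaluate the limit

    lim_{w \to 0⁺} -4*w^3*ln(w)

0

This is a 0·(−∞) form. Rewrite as -4·ln(w) / w^(−3) and apply L'Hôpital:
the derivative quotient is -4·(1/w) / (−3·w^(−4)) = (4/3)·w^3 → 0.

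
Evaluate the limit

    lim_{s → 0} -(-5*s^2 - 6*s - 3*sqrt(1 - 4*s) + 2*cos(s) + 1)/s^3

-12

Substitution gives 0/0; apply L'Hôpital's rule 3 times.
After differentiating numerator and denominator 3 times the quotient is (2*sin(s) + 72/(1 - 4*s)^(5/2))/(-6); at s = 0 this is -12.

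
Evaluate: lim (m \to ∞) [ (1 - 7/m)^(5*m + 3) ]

The base → 1 and the exponent → ∞: a 1^∞ form.
Take logarithms: (5m + 3)·ln(1 - 7/m). Since ln(1+u) ~ u for small u, this behaves like (5m)·(-7/m) → -35.
So the limit is e^(-35).

e^(-35)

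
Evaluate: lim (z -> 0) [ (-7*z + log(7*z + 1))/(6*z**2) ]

Direct substitution gives 0/0.
Apply L'Hôpital: lim (-7 + 7/(7*z + 1))/(12*z), still 0/0.
After 2 applications of L'Hôpital's rule the quotient is (-49/(7*z + 1)^2)/(12); substituting z = 0 gives -49/12.

-49/12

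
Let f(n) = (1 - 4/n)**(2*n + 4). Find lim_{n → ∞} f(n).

e^(-8)

Write it as [(1 - 4/n)^n]^(2) · (1 - 4/n)^(4). The bracketed term tends to e^(-4) and the second factor to 1, so the limit is e^(-8).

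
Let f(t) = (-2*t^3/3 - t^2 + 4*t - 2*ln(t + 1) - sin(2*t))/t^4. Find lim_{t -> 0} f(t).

1/2

Substitution gives 0/0 (the numerator vanishes to order 4).
Expand each term to order t^4: the coefficient of t^4 in -2·ln(1 + t) is 1/2 and in −sin(2t) is 0.
Lower-order terms cancel with the polynomial part, so the numerator is (1/2)·t^4 + o(t^4), and the limit is (1/2)/(1) = 1/2.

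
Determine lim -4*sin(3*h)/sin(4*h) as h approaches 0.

-3

Substitution gives 0/0.
Divide numerator and denominator by h: sin(3h)/h → 3 and sin(4h)/h → 4, so the limit is -4·3/4 = -3.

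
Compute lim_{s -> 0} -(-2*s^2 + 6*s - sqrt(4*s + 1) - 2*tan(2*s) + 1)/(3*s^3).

28/9

Substitution gives 0/0; apply L'Hôpital's rule 3 times.
After differentiating numerator and denominator 3 times the quotient is (-64*tan(2*s)^2/cos(2*s)^2 - 32/cos(2*s)^4 - 24/(4*s + 1)^(5/2))/(-18); at s = 0 this is 28/9.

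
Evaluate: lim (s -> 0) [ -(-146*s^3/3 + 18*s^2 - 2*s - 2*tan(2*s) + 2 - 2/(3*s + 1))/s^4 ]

Substitution gives 0/0 (the numerator vanishes to order 4).
Expand each term to order s^4: the coefficient of s^4 in -2·tan(2s) is 0 and in -2·1/(1 + 3s) is -162.
Lower-order terms cancel with the polynomial part, so the numerator is (-162)·s^4 + o(s^4), and the limit is (-162)/(-1) = 162.

162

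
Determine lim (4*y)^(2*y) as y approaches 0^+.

1

Base → 0⁺ and exponent → 0⁺: a 0^0 form.
Take logs: 2y·ln(4y). This is 0·(−∞); rewriting as ln(4y)/(1/(2y)) and applying L'Hôpital gives 0.
Hence the limit is e^0 = 1.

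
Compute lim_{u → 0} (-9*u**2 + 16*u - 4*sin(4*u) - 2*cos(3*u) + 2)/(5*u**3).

128/15

Substitution gives 0/0; apply L'Hôpital's rule 3 times.
After differentiating numerator and denominator 3 times the quotient is (-54*sin(3*u) + 256*cos(4*u))/(30); at u = 0 this is 128/15.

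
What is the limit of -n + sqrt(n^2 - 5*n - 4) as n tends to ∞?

-5/2

This has the form ∞ − ∞. Multiply and divide by the conjugate √(n^2 - 5*n - 4) + n.
That gives (-5n - 4) / (√(n^2 - 5*n - 4) + n).
Divide numerator and denominator by n: the limit is -5/(2·1) = -5/2.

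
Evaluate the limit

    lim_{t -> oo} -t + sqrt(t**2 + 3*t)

3/2

An ∞ − ∞ form. Rationalising with the conjugate, the difference becomes (3t) / (√(t^2 + 3*t) + t).
For large t the denominator behaves like 2·t, so the quotient tends to 3/2 = 3/2.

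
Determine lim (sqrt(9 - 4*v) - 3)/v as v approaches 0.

A 0/0 form; rationalise with √(9 - 4v) + √9. This collapses the numerator to -4v, leaving -4/(√(9 - 4v) + √9) → -4/(2√9) = -2/3.

-2/3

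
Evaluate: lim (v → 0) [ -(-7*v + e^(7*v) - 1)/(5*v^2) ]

-49/10

Direct substitution gives 0/0.
Apply L'Hôpital: lim (7*e^(7*v) - 7)/(-10*v), still 0/0.
After 2 applications of L'Hôpital's rule the quotient is (49*e^(7*v))/(-10); substituting v = 0 gives -49/10.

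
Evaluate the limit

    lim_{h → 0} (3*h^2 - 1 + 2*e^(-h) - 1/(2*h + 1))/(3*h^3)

Substitution gives 0/0 (the numerator vanishes to order 3).
Expand each term to order h^3: the coefficient of h^3 in 2·e^(-h) is -1/3 and in −1/(1 + 2h) is 8.
Lower-order terms cancel with the polynomial part, so the numerator is (23/3)·h^3 + o(h^3), and the limit is (23/3)/(3) = 23/9.

23/9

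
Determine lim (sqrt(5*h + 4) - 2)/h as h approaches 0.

A 0/0 form; rationalise with √(4 + 5h) + √4. This collapses the numerator to 5h, leaving 5/(√(4 + 5h) + √4) → 5/(2√4) = 5/4.

5/4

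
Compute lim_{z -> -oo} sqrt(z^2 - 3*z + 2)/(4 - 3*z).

1/3

For large |z|, √(z^2 - 3*z + 2) ≈ √1·|z| and the denominator ≈ -3z.
Since z → −∞, |z| = −z, giving −√1/(-3) = 1/3.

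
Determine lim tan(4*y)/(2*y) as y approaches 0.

2

Substitution gives 0/0.
Since tan(u)/u → 1 as u → 0, tan(4y)/(4y) → 1 and the limit is 4/2 = 2.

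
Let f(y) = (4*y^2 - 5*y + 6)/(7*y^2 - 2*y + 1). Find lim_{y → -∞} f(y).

Numerator and denominator both have degree 2.
Dividing every term by y^2, all lower-order terms vanish and the limit is the ratio of leading coefficients, 4/(7) = 4/7.

4/7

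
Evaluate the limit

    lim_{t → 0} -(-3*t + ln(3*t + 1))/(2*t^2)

Direct substitution gives 0/0.
Apply L'Hôpital: lim (-3 + 3/(3*t + 1))/(-4*t), still 0/0.
After 2 applications of L'Hôpital's rule the quotient is (-9/(3*t + 1)^2)/(-4); substituting t = 0 gives 9/4.

9/4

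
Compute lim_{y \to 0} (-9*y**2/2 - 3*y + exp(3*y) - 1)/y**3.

9/2

Direct substitution gives 0/0.
Apply L'Hôpital: lim (-9*y + 3*e^(3*y) - 3)/(3*y^2), still 0/0.
Apply L'Hôpital: lim (9*e^(3*y) - 9)/(6*y), still 0/0.
After 3 applications of L'Hôpital's rule the quotient is (27*e^(3*y))/(6); substituting y = 0 gives 9/2.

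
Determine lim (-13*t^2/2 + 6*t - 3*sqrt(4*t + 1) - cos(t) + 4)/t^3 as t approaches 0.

-12

Substitution gives 0/0 (the numerator vanishes to order 3).
Expand each term to order t^3: the coefficient of t^3 in -3·√(1 + 4t) is -12 and in −cos(t) is 0.
Lower-order terms cancel with the polynomial part, so the numerator is (-12)·t^3 + o(t^3), and the limit is (-12)/(1) = -12.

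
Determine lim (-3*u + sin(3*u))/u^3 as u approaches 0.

-9/2

Direct substitution gives 0/0.
Apply L'Hôpital: lim (3*cos(3*u) - 3)/(3*u^2), still 0/0.
Apply L'Hôpital: lim (-9*sin(3*u))/(6*u), still 0/0.
After 3 applications of L'Hôpital's rule the quotient is (-27*cos(3*u))/(6); substituting u = 0 gives -9/2.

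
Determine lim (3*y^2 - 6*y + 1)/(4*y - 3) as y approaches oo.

The numerator has higher degree (2 > 1); the quotient behaves like (3/(4))·y^1 for large |y|.
As y → +∞ this diverges to ∞.

∞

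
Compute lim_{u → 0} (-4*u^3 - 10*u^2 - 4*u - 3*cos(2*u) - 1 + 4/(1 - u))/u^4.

Substitution gives 0/0; apply L'Hôpital's rule 4 times.
After differentiating numerator and denominator 4 times the quotient is (-48*cos(2*u) - 96/(u - 1)^5)/(24); at u = 0 this is 2.

2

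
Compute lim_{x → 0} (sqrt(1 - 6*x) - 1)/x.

-3

Substitution gives 0/0. Multiply numerator and denominator by the conjugate √(1 - 6x) + √1.
The numerator becomes (1 - 6x) − 1 = -6x, so the expression simplifies to -6/(√(1 - 6x) + √1).
Letting x → 0 gives -6/(2√1) = -3.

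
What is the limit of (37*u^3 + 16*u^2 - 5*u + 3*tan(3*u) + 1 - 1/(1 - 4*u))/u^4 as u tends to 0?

Substitution gives 0/0; apply L'Hôpital's rule 4 times.
After differentiating numerator and denominator 4 times the quotient is (5832*tan(3*u)^3/cos(3*u)^2 + 3888*tan(3*u)/cos(3*u)^2 + 6144/(4*u - 1)^5)/(24); at u = 0 this is -256.

-256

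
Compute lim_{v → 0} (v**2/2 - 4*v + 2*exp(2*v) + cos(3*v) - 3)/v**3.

8/3

Substitution gives 0/0 (the numerator vanishes to order 3).
Expand each term to order v^3: the coefficient of v^3 in cos(3v) is 0 and in 2·e^(2v) is 8/3.
Lower-order terms cancel with the polynomial part, so the numerator is (8/3)·v^3 + o(v^3), and the limit is (8/3)/(1) = 8/3.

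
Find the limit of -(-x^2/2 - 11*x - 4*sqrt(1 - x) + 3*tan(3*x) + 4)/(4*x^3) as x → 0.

-109/16

Substitution gives 0/0; apply L'Hôpital's rule 3 times.
After differentiating numerator and denominator 3 times the quotient is (486*tan(3*x)^2/cos(3*x)^2 + 162/cos(3*x)^2 + 3/(2*(1 - x)^(5/2)))/(-24); at x = 0 this is -109/16.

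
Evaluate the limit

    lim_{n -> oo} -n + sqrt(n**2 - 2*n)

An ∞ − ∞ form. Rationalising with the conjugate, the difference becomes (-2n) / (√(n^2 - 2*n) + n).
For large n the denominator behaves like 2·n, so the quotient tends to -2/2 = -1.

-1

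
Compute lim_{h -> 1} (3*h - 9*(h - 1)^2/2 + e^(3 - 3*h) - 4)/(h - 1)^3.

-9/2

Direct substitution gives 0/0.
Apply L'Hôpital: lim (-9*h - 3*e^(3 - 3*h) + 12)/(3*(h - 1)^2), still 0/0.
Apply L'Hôpital: lim (9*e^(3 - 3*h) - 9)/(6*h - 6), still 0/0.
After 3 applications of L'Hôpital's rule the quotient is (-27*e^(3 - 3*h))/(6); substituting h = 1 gives -9/2.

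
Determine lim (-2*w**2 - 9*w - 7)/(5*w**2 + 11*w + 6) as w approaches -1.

At w = -1 both the top and bottom vanish — a removable singularity. Factoring out (w + 1) from each leaves (-2*w - 7)/(5*w + 6), which at w = -1 equals -5.

-5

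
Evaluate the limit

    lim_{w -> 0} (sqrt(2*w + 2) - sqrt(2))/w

A 0/0 form; rationalise with √(2 + 2w) + √2. This collapses the numerator to 2w, leaving 2/(√(2 + 2w) + √2) → 2/(2√2) = √(2)/2.

√(2)/2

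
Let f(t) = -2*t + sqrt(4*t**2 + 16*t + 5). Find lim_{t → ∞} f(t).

4

This has the form ∞ − ∞. Multiply and divide by the conjugate √(4*t^2 + 16*t + 5) + 2t.
That gives (16t + 5) / (√(4*t^2 + 16*t + 5) + 2t).
Divide numerator and denominator by t: the limit is 16/(2·2) = 4.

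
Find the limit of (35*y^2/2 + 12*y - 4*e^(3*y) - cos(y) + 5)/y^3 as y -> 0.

Substitution gives 0/0; apply L'Hôpital's rule 3 times.
After differentiating numerator and denominator 3 times the quotient is (-108*e^(3*y) - sin(y))/(6); at y = 0 this is -18.

-18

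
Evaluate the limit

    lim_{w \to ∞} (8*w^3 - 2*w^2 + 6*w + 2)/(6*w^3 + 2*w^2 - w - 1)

Numerator and denominator both have degree 3.
Dividing every term by w^3, all lower-order terms vanish and the limit is the ratio of leading coefficients, 8/(6) = 4/3.

4/3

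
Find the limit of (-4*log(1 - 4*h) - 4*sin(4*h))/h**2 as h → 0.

Substitution gives 0/0; apply L'Hôpital's rule 2 times.
After differentiating numerator and denominator 2 times the quotient is (64*sin(4*h) + 64/(4*h - 1)^2)/(2); at h = 0 this is 32.

32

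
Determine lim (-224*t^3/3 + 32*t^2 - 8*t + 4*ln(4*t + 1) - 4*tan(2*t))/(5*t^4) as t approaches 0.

Substitution gives 0/0 (the numerator vanishes to order 4).
Expand each term to order t^4: the coefficient of t^4 in 4·ln(1 + 4t) is -256 and in -4·tan(2t) is 0.
Lower-order terms cancel with the polynomial part, so the numerator is (-256)·t^4 + o(t^4), and the limit is (-256)/(5) = -256/5.

-256/5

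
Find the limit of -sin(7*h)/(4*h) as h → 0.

-7/4

Substitution gives 0/0.
Write it as (7/(-4))·sin(7h)/(7h); since sin(u)/u → 1, the limit is -7/4.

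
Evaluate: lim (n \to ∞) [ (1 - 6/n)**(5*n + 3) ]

e^(-30)

Let L be the limit and take ln: ln L = lim (5n + 3)·ln(1 - 6/n) = lim (5n + 3)·(-6/n + O(1/n²)) = -30.
Hence L = e^(-30).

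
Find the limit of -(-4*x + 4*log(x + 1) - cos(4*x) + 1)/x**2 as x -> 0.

-6

Substitution gives 0/0; apply L'Hôpital's rule 2 times.
After differentiating numerator and denominator 2 times the quotient is (16*cos(4*x) - 4/(x + 1)^2)/(-2); at x = 0 this is -6.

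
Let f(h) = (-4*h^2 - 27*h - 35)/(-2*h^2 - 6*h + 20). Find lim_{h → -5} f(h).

13/14

Direct substitution gives 0/0, so factor. Both numerator and denominator have (h + 5) as a factor.
After cancelling, the expression reduces to (-4*h - 7)/(4 - 2*h).
Substituting h = -5 gives 13/14.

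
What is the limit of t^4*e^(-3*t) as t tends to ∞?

Write as t^4/e^{3t}, an ∞/∞ form.
Exponential growth dominates any polynomial, so repeated L'Hôpital (or the standard result) gives 0.

0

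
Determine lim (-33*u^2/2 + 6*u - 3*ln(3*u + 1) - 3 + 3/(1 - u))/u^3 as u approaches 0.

-24

Substitution gives 0/0; apply L'Hôpital's rule 3 times.
After differentiating numerator and denominator 3 times the quotient is (-162/(3*u + 1)^3 + 18/(u - 1)^4)/(6); at u = 0 this is -24.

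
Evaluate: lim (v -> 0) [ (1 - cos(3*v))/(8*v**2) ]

9/16

Substitution gives 0/0.
Use (1 − cos u)/u² → 1/2 with u = 3v: the limit is 3²/(2·8) = 9/16.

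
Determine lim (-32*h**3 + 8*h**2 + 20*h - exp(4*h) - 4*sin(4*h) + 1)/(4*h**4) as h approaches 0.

-8/3

Substitution gives 0/0 (the numerator vanishes to order 4).
Expand each term to order h^4: the coefficient of h^4 in −e^(4h) is -32/3 and in -4·sin(4h) is 0.
Lower-order terms cancel with the polynomial part, so the numerator is (-32/3)·h^4 + o(h^4), and the limit is (-32/3)/(4) = -8/3.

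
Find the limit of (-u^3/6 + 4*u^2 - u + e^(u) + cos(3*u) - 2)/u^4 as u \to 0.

Substitution gives 0/0 (the numerator vanishes to order 4).
Expand each term to order u^4: the coefficient of u^4 in cos(3u) is 27/8 and in e^(u) is 1/24.
Lower-order terms cancel with the polynomial part, so the numerator is (41/12)·u^4 + o(u^4), and the limit is (41/12)/(1) = 41/12.

41/12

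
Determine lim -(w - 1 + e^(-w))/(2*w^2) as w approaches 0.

Direct substitution gives 0/0.
Apply L'Hôpital: lim (1 - e^(-w))/(-4*w), still 0/0.
After 2 applications of L'Hôpital's rule the quotient is (e^(-w))/(-4); substituting w = 0 gives -1/4.

-1/4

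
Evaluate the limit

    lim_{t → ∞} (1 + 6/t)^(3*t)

e^(18)

Let L be the limit and take ln: ln L = lim (3t)·ln(1 + 6/t) = lim (3t)·(6/t + O(1/t²)) = 18.
Hence L = e^(18).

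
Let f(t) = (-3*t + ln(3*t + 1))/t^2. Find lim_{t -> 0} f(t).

Direct substitution gives 0/0.
Apply L'Hôpital: lim (-3 + 3/(3*t + 1))/(2*t), still 0/0.
After 2 applications of L'Hôpital's rule the quotient is (-9/(3*t + 1)^2)/(2); substituting t = 0 gives -9/2.

-9/2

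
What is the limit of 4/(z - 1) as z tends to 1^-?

-∞

As z → 1⁻, (z - 1) → 0⁻, so (z - 1)^1 → 0⁻ and 4/(z - 1)^1 → -∞.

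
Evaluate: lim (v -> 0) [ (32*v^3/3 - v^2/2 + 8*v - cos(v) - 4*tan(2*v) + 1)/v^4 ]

-1/24

Substitution gives 0/0; apply L'Hôpital's rule 4 times.
After differentiating numerator and denominator 4 times the quotient is (-cos(v) - 1536*tan(2*v)^5 - 2560*tan(2*v)^3 - 1024*tan(2*v))/(24); at v = 0 this is -1/24.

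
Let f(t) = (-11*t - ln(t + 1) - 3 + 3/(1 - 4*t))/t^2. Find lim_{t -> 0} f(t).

Substitution gives 0/0 (the numerator vanishes to order 2).
Expand each term to order t^2: the coefficient of t^2 in 3·1/(1 - 4t) is 48 and in −ln(1 + t) is 1/2.
Lower-order terms cancel with the polynomial part, so the numerator is (97/2)·t^2 + o(t^2), and the limit is (97/2)/(1) = 97/2.

97/2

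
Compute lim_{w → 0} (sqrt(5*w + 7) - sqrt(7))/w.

A 0/0 form; rationalise with √(7 + 5w) + √7. This collapses the numerator to 5w, leaving 5/(√(7 + 5w) + √7) → 5/(2√7) = 5*√(7)/14.

5*√(7)/14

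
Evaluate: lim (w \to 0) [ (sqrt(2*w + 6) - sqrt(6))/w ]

√(6)/6

A 0/0 form; rationalise with √(6 + 2w) + √6. This collapses the numerator to 2w, leaving 2/(√(6 + 2w) + √6) → 2/(2√6) = √(6)/6.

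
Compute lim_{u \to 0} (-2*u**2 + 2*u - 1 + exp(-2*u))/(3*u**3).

-4/9

Direct substitution gives 0/0.
Apply L'Hôpital: lim (-4*u + 2 - 2*e^(-2*u))/(9*u^2), still 0/0.
Apply L'Hôpital: lim (-4 + 4*e^(-2*u))/(18*u), still 0/0.
After 3 applications of L'Hôpital's rule the quotient is (-8*e^(-2*u))/(18); substituting u = 0 gives -4/9.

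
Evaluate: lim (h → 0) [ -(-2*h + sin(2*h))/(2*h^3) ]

Direct substitution gives 0/0.
Apply L'Hôpital: lim (2*cos(2*h) - 2)/(-6*h^2), still 0/0.
Apply L'Hôpital: lim (-4*sin(2*h))/(-12*h), still 0/0.
After 3 applications of L'Hôpital's rule the quotient is (-8*cos(2*h))/(-12); substituting h = 0 gives 2/3.

2/3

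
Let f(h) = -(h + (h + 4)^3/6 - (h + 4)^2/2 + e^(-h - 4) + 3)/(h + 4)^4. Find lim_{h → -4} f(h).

Direct substitution gives 0/0.
Apply L'Hôpital: lim (-h + (h + 4)^2/2 - e^(-h - 4) - 3)/(-4*(h + 4)^3), still 0/0.
Apply L'Hôpital: lim (h + e^(-h - 4) + 3)/(-12*(h + 4)^2), still 0/0.
Apply L'Hôpital: lim (1 - e^(-h - 4))/(-24*h - 96), still 0/0.
After 4 applications of L'Hôpital's rule the quotient is (e^(-h - 4))/(-24); substituting h = -4 gives -1/24.

-1/24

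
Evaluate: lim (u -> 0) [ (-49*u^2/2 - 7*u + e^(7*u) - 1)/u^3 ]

343/6

Direct substitution gives 0/0.
Apply L'Hôpital: lim (-49*u + 7*e^(7*u) - 7)/(3*u^2), still 0/0.
Apply L'Hôpital: lim (49*e^(7*u) - 49)/(6*u), still 0/0.
After 3 applications of L'Hôpital's rule the quotient is (343*e^(7*u))/(6); substituting u = 0 gives 343/6.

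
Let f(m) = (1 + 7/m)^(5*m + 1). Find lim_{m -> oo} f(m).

Let L be the limit and take ln: ln L = lim (5m + 1)·ln(1 + 7/m) = lim (5m + 1)·(7/m + O(1/m²)) = 35.
Hence L = e^(35).

e^(35)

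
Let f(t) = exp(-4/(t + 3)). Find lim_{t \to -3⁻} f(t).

As t → -3⁻, -4/(t + 3) → +∞, so e^(-4/(t + 3)) → ∞.

∞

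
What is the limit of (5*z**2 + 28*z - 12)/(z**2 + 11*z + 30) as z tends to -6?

At z = -6 both the top and bottom vanish — a removable singularity. Factoring out (z + 6) from each leaves (5*z - 2)/(z + 5), which at z = -6 equals 32.

32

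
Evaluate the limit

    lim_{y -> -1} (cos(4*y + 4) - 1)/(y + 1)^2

-8

Direct substitution gives 0/0.
Apply L'Hôpital: lim (-4*sin(4*y + 4))/(2*y + 2), still 0/0.
After 2 applications of L'Hôpital's rule the quotient is (-16*cos(4*y + 4))/(2); substituting y = -1 gives -8.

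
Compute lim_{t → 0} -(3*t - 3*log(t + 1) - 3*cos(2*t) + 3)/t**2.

-15/2

Substitution gives 0/0; apply L'Hôpital's rule 2 times.
After differentiating numerator and denominator 2 times the quotient is (12*cos(2*t) + 3/(t + 1)^2)/(-2); at t = 0 this is -15/2.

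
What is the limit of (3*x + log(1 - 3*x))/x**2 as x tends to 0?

-9/2

Direct substitution gives 0/0.
Apply L'Hôpital: lim (3 - 3/(1 - 3*x))/(2*x), still 0/0.
After 2 applications of L'Hôpital's rule the quotient is (-9/(1 - 3*x)^2)/(2); substituting x = 0 gives -9/2.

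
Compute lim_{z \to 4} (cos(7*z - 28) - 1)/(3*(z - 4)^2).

-49/6

Direct substitution gives 0/0.
Apply L'Hôpital: lim (-7*sin(7*z - 28))/(6*z - 24), still 0/0.
After 2 applications of L'Hôpital's rule the quotient is (-49*cos(7*z - 28))/(6); substituting z = 4 gives -49/6.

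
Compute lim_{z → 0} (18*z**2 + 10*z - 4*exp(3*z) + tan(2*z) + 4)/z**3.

-46/3

Substitution gives 0/0 (the numerator vanishes to order 3).
Expand each term to order z^3: the coefficient of z^3 in tan(2z) is 8/3 and in -4·e^(3z) is -18.
Lower-order terms cancel with the polynomial part, so the numerator is (-46/3)·z^3 + o(z^3), and the limit is (-46/3)/(1) = -46/3.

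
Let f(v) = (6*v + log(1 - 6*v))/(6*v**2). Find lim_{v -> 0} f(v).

Direct substitution gives 0/0.
Apply L'Hôpital: lim (6 - 6/(1 - 6*v))/(12*v), still 0/0.
After 2 applications of L'Hôpital's rule the quotient is (-36/(1 - 6*v)^2)/(12); substituting v = 0 gives -3.

-3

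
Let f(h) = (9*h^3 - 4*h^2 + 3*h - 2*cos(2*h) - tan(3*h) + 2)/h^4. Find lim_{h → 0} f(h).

-4/3

Substitution gives 0/0; apply L'Hôpital's rule 4 times.
After differentiating numerator and denominator 4 times the quotient is (-32*cos(2*h) - 1944*tan(3*h)^5 - 3240*tan(3*h)^3 - 1296*tan(3*h))/(24); at h = 0 this is -4/3.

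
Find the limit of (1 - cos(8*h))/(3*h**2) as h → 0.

Substitution gives 0/0.
Use (1 − cos u)/u² → 1/2 with u = 8h: the limit is 8²/(2·3) = 32/3.

32/3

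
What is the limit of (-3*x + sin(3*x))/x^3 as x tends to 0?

Direct substitution gives 0/0.
Apply L'Hôpital: lim (3*cos(3*x) - 3)/(3*x^2), still 0/0.
Apply L'Hôpital: lim (-9*sin(3*x))/(6*x), still 0/0.
After 3 applications of L'Hôpital's rule the quotient is (-27*cos(3*x))/(6); substituting x = 0 gives -9/2.

-9/2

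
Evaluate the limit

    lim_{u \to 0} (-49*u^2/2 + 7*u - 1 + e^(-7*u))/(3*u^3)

-343/18

Direct substitution gives 0/0.
Apply L'Hôpital: lim (-49*u + 7 - 7*e^(-7*u))/(9*u^2), still 0/0.
Apply L'Hôpital: lim (-49 + 49*e^(-7*u))/(18*u), still 0/0.
After 3 applications of L'Hôpital's rule the quotient is (-343*e^(-7*u))/(18); substituting u = 0 gives -343/18.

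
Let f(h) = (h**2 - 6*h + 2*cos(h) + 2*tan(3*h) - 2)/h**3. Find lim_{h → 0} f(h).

18

Substitution gives 0/0; apply L'Hôpital's rule 3 times.
After differentiating numerator and denominator 3 times the quotient is (2*sin(h) + 324*tan(3*h)^4 + 432*tan(3*h)^2 + 108)/(6); at h = 0 this is 18.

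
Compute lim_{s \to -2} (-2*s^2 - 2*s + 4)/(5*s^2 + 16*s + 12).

At s = -2 both the top and bottom vanish — a removable singularity. Factoring out (s + 2) from each leaves (2 - 2*s)/(5*s + 6), which at s = -2 equals -3/2.

-3/2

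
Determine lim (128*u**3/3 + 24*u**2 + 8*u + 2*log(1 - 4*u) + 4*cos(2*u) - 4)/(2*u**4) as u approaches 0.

Substitution gives 0/0 (the numerator vanishes to order 4).
Expand each term to order u^4: the coefficient of u^4 in 2·ln(1 - 4u) is -128 and in 4·cos(2u) is 8/3.
Lower-order terms cancel with the polynomial part, so the numerator is (-376/3)·u^4 + o(u^4), and the limit is (-376/3)/(2) = -188/3.

-188/3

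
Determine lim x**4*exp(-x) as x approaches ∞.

Write as x^4/e^{1x}, an ∞/∞ form.
Exponential growth dominates any polynomial, so repeated L'Hôpital (or the standard result) gives 0.

0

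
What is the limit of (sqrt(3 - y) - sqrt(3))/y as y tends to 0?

A 0/0 form; rationalise with √(3 - y) + √3. This collapses the numerator to -y, leaving -1/(√(3 - y) + √3) → -1/(2√3) = -√(3)/6.

-√(3)/6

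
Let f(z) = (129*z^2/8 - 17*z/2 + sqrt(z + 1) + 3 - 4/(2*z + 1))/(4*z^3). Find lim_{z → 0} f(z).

Substitution gives 0/0; apply L'Hôpital's rule 3 times.
After differentiating numerator and denominator 3 times the quotient is (192/(2*z + 1)^4 + 3/(8*(z + 1)^(5/2)))/(24); at z = 0 this is 513/64.

513/64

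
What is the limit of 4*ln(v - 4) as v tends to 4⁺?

As v → 4⁺, v - 4 → 0⁺ and ln(v - 4) → −∞.
Multiplying by 4 gives -∞.

-∞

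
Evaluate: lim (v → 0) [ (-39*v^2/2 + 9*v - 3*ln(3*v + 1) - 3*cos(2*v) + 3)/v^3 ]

-27

Substitution gives 0/0 (the numerator vanishes to order 3).
Expand each term to order v^3: the coefficient of v^3 in -3·cos(2v) is 0 and in -3·ln(1 + 3v) is -27.
Lower-order terms cancel with the polynomial part, so the numerator is (-27)·v^3 + o(v^3), and the limit is (-27)/(1) = -27.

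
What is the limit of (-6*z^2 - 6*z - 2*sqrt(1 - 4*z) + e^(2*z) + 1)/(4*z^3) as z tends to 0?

Substitution gives 0/0; apply L'Hôpital's rule 3 times.
After differentiating numerator and denominator 3 times the quotient is (8*e^(2*z) + 48/(1 - 4*z)^(5/2))/(24); at z = 0 this is 7/3.

7/3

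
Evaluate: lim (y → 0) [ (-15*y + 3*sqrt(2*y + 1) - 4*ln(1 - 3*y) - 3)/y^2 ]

33/2

Substitution gives 0/0; apply L'Hôpital's rule 2 times.
After differentiating numerator and denominator 2 times the quotient is (36/(3*y - 1)^2 - 3/(2*y + 1)^(3/2))/(2); at y = 0 this is 33/2.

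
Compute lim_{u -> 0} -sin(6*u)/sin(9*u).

-2/3

Substitution gives 0/0.
Divide numerator and denominator by u: sin(6u)/u → 6 and sin(9u)/u → 9, so the limit is -1·6/9 = -2/3.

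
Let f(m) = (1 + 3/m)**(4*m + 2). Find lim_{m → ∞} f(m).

e^(12)

Write it as [(1 + 3/m)^m]^(4) · (1 + 3/m)^(2). The bracketed term tends to e^(3) and the second factor to 1, so the limit is e^(12).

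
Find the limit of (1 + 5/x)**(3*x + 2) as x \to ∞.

Write it as [(1 + 5/x)^x]^(3) · (1 + 5/x)^(2). The bracketed term tends to e^(5) and the second factor to 1, so the limit is e^(15).

e^(15)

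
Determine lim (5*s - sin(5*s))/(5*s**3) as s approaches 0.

25/6

Direct substitution gives 0/0.
Apply L'Hôpital: lim (5 - 5*cos(5*s))/(15*s^2), still 0/0.
Apply L'Hôpital: lim (25*sin(5*s))/(30*s), still 0/0.
After 3 applications of L'Hôpital's rule the quotient is (125*cos(5*s))/(30); substituting s = 0 gives 25/6.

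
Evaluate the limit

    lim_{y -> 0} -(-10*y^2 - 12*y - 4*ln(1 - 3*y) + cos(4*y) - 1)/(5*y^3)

Substitution gives 0/0 (the numerator vanishes to order 3).
Expand each term to order y^3: the coefficient of y^3 in -4·ln(1 - 3y) is 36 and in cos(4y) is 0.
Lower-order terms cancel with the polynomial part, so the numerator is (36)·y^3 + o(y^3), and the limit is (36)/(-5) = -36/5.

-36/5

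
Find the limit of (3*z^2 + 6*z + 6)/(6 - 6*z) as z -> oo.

-∞

The numerator has higher degree (2 > 1); the quotient behaves like (3/(-6))·z^1 for large |z|.
As z → +∞ this diverges to -∞.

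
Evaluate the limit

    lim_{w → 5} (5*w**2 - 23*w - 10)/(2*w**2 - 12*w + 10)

At w = 5 both the top and bottom vanish — a removable singularity. Factoring out (w - 5) from each leaves (5*w + 2)/(2*w - 2), which at w = 5 equals 27/8.

27/8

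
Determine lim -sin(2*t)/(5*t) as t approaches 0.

-2/5

Substitution gives 0/0.
Write it as (2/(-5))·sin(2t)/(2t); since sin(u)/u → 1, the limit is -2/5.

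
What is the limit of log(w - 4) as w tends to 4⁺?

-∞

As w → 4⁺, w - 4 → 0⁺ and ln(w - 4) → −∞.
Multiplying by 1 gives -∞.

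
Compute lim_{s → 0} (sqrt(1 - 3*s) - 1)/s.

A 0/0 form; rationalise with √(1 - 3s) + √1. This collapses the numerator to -3s, leaving -3/(√(1 - 3s) + √1) → -3/(2√1) = -3/2.

-3/2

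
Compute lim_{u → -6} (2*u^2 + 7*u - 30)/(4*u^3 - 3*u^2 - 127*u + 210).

Since u = -6 makes numerator and denominator zero, (u + 6) divides both.
Cancelling it gives (2*u - 5)/(4*u^2 - 27*u + 35); now plug in u = -6 to get -17/341.

-17/341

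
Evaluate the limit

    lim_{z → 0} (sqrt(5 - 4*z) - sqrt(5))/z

Substitution gives 0/0. Multiply numerator and denominator by the conjugate √(5 - 4z) + √5.
The numerator becomes (5 - 4z) − 5 = -4z, so the expression simplifies to -4/(√(5 - 4z) + √5).
Letting z → 0 gives -4/(2√5) = -2*√(5)/5.

-2*√(5)/5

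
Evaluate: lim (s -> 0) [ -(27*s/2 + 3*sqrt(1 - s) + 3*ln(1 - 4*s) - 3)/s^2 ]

195/8

Substitution gives 0/0 (the numerator vanishes to order 2).
Expand each term to order s^2: the coefficient of s^2 in 3·ln(1 - 4s) is -24 and in 3·√(1 - s) is -3/8.
Lower-order terms cancel with the polynomial part, so the numerator is (-195/8)·s^2 + o(s^2), and the limit is (-195/8)/(-1) = 195/8.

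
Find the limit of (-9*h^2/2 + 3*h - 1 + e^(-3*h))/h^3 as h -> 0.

-9/2

Direct substitution gives 0/0.
Apply L'Hôpital: lim (-9*h + 3 - 3*e^(-3*h))/(3*h^2), still 0/0.
Apply L'Hôpital: lim (-9 + 9*e^(-3*h))/(6*h), still 0/0.
After 3 applications of L'Hôpital's rule the quotient is (-27*e^(-3*h))/(6); substituting h = 0 gives -9/2.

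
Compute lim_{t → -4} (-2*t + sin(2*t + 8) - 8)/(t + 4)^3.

-4/3

Direct substitution gives 0/0.
Apply L'Hôpital: lim (2*cos(2*t + 8) - 2)/(3*(t + 4)^2), still 0/0.
Apply L'Hôpital: lim (-4*sin(2*t + 8))/(6*t + 24), still 0/0.
After 3 applications of L'Hôpital's rule the quotient is (-8*cos(2*t + 8))/(6); substituting t = -4 gives -4/3.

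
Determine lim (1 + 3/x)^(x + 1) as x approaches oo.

Let L be the limit and take ln: ln L = lim (x + 1)·ln(1 + 3/x) = lim (x + 1)·(3/x + O(1/x²)) = 3.
Hence L = e^(3).

e^(3)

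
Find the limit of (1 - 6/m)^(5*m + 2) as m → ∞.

e^(-30)

Write it as [(1 - 6/m)^m]^(5) · (1 - 6/m)^(2). The bracketed term tends to e^(-6) and the second factor to 1, so the limit is e^(-30).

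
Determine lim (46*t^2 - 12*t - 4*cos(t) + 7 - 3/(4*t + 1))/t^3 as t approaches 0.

Substitution gives 0/0 (the numerator vanishes to order 3).
Expand each term to order t^3: the coefficient of t^3 in -4·cos(t) is 0 and in -3·1/(1 + 4t) is 192.
Lower-order terms cancel with the polynomial part, so the numerator is (192)·t^3 + o(t^3), and the limit is (192)/(1) = 192.

192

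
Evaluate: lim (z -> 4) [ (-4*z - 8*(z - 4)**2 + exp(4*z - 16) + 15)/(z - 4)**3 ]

32/3

Direct substitution gives 0/0.
Apply L'Hôpital: lim (-16*z + 4*e^(4*z - 16) + 60)/(3*(z - 4)^2), still 0/0.
Apply L'Hôpital: lim (16*e^(4*z - 16) - 16)/(6*z - 24), still 0/0.
After 3 applications of L'Hôpital's rule the quotient is (64*e^(4*z - 16))/(6); substituting z = 4 gives 32/3.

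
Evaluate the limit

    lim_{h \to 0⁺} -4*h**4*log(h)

This is a 0·(−∞) form. Rewrite as -4·ln(h) / h^(−4) and apply L'Hôpital:
the derivative quotient is -4·(1/h) / (−4·h^(−5)) = (4/4)·h^4 → 0.

0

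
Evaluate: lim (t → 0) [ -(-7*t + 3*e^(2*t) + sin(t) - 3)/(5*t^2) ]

Substitution gives 0/0; apply L'Hôpital's rule 2 times.
After differentiating numerator and denominator 2 times the quotient is (12*e^(2*t) - sin(t))/(-10); at t = 0 this is -6/5.

-6/5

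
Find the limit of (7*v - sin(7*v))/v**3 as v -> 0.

Direct substitution gives 0/0.
Apply L'Hôpital: lim (7 - 7*cos(7*v))/(3*v^2), still 0/0.
Apply L'Hôpital: lim (49*sin(7*v))/(6*v), still 0/0.
After 3 applications of L'Hôpital's rule the quotient is (343*cos(7*v))/(6); substituting v = 0 gives 343/6.

343/6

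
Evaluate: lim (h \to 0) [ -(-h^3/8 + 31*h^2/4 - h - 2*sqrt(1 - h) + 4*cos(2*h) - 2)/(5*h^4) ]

Substitution gives 0/0; apply L'Hôpital's rule 4 times.
After differentiating numerator and denominator 4 times the quotient is (64*cos(2*h) + 15/(8*(1 - h)^(7/2)))/(-120); at h = 0 this is -527/960.

-527/960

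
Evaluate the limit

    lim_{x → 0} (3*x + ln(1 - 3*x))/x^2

-9/2

Direct substitution gives 0/0.
Apply L'Hôpital: lim (3 - 3/(1 - 3*x))/(2*x), still 0/0.
After 2 applications of L'Hôpital's rule the quotient is (-9/(1 - 3*x)^2)/(2); substituting x = 0 gives -9/2.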